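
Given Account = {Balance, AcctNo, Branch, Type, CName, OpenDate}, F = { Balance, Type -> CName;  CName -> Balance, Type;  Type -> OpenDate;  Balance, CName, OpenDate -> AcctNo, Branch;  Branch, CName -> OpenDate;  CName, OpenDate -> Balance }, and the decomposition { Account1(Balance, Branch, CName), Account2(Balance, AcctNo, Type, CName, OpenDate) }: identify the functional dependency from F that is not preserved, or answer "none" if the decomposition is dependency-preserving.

Balance, Type → CName lies within Account2.
CName → Balance, Type lies within Account2.
Type → OpenDate lies within Account2.
Balance, CName, OpenDate → AcctNo, Branch: restricted closure across fragments reaches AcctNo, Branch.
Branch, CName → OpenDate: restricted closure across fragments reaches OpenDate.
CName, OpenDate → Balance lies within Account2.
Every dependency is enforceable on the fragments, so the decomposition is dependency-preserving.

none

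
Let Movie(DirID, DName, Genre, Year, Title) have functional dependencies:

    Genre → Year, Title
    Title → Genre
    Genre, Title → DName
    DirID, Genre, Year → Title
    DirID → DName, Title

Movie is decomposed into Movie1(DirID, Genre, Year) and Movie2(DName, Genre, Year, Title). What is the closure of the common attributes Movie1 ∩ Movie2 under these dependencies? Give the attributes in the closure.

DName, Genre, Year, Title

Movie1 ∩ Movie2 = {Genre, Year}.
Genre → Year, Title applies, adding Title
Genre, Title → DName applies, adding DName
Closure: {DName, Genre, Year, Title}.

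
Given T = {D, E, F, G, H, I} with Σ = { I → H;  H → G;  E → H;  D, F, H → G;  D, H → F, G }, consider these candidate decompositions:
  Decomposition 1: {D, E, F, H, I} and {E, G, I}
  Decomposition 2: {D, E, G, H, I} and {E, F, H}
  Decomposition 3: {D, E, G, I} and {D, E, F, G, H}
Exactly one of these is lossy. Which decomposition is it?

Decomposition 1: common = {E, I}, closure = {E, G, H, I} → lossless.
Decomposition 2: common = {E, H}, closure = {E, G, H} → lossy.
Decomposition 3: common = {D, E, G}, closure = {D, E, F, G, H} → lossless.

Decomposition 2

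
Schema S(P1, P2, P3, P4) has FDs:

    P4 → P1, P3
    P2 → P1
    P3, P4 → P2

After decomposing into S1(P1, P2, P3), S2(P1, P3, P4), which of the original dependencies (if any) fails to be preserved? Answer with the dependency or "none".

Check P3, P4 → P2: no single fragment contains all of {P2, P3, P4}, and the restricted closure of {P3, P4} across the fragments never reaches {P2}.
P4 → P1, P3 is preserved.
P2 → P1 is preserved.

P3, P4 → P2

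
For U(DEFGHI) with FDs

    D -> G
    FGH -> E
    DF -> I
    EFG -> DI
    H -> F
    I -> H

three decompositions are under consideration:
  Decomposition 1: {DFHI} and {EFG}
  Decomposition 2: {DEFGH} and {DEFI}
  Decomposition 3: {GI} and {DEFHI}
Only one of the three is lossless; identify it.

Decomposition 2

Decomposition 1: common = {F}, closure = {F} → lossy.
Decomposition 2: common = {DEF}, closure = {DEFGHI} → lossless.
Decomposition 3: common = {I}, closure = {FHI} → lossy.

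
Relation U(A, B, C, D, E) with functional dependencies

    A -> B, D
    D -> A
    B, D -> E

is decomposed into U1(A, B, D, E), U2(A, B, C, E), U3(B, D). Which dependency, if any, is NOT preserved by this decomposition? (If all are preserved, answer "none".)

A → B, D lies within U1.
D → A lies within U1.
B, D → E lies within U1.
Every dependency is enforceable on the fragments, so the decomposition is dependency-preserving.

none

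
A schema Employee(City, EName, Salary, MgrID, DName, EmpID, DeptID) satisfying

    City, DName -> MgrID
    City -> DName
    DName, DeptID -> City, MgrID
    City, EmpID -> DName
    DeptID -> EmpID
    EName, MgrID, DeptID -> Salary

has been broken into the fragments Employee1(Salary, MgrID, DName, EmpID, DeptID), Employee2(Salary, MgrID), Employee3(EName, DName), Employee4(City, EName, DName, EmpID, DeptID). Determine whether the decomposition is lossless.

No

Chase test. Columns are City, EName, Salary, MgrID, DName, EmpID, DeptID; row i has aⱼ where attribute j ∈ Employeei, else bᵢⱼ.
Initial tableau (one row per fragment):
  row 1: b11 b12 a3 a4 a5 a6 a7
  row 2: b21 b22 a3 a4 b25 b26 b27
  row 3: b31 a2 b33 b34 a5 b36 b37
  row 4: a1 a2 b43 b44 a5 a6 a7
Rows 1 and 4 agree on DName, DeptID; apply DName, DeptID→City, MgrID and equate their City, MgrID entries.
No row becomes fully distinguished — the join is lossy.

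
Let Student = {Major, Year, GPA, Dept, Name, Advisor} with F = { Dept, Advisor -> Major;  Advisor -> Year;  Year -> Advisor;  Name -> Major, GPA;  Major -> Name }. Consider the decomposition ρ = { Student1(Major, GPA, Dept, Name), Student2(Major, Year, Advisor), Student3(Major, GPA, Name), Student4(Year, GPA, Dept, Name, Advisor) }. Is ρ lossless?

Yes

Chase test. Columns are Major, Year, GPA, Dept, Name, Advisor; row i has aⱼ where attribute j ∈ Studenti, else bᵢⱼ.
Initial tableau (one row per fragment):
  row 1: a1 b12 a3 a4 a5 b16
  row 2: a1 a2 b23 b24 b25 a6
  row 3: a1 b32 a3 b34 a5 b36
  row 4: b41 a2 a3 a4 a5 a6
Rows 1 and 4 agree on Name; apply Name→Major, GPA and equate their Major, GPA entries.
Rows 1 and 2 agree on Major; apply Major→Name and equate their Name entries.
Rows 1 and 2 agree on Name; apply Name→Major, GPA and equate their Major, GPA entries.
Row 4 is now all distinguished symbols — the join is lossless.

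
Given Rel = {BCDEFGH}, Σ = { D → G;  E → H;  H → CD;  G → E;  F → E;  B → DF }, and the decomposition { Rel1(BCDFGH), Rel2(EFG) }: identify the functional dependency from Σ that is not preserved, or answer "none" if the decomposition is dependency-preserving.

D → G lies within Rel1.
E → H: restricted closure across fragments reaches H.
H → CD lies within Rel1.
G → E lies within Rel2.
F → E lies within Rel2.
B → DF lies within Rel1.
Every dependency is enforceable on the fragments, so the decomposition is dependency-preserving.

none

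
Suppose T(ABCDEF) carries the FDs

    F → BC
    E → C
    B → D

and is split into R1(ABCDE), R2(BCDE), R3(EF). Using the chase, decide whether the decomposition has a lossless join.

No

Chase test. Columns are ABCDEF; row i has aⱼ where attribute j ∈ Ri, else bᵢⱼ.
Initial tableau (one row per fragment):
  row 1: a1 a2 a3 a4 a5 b16
  row 2: b21 a2 a3 a4 a5 b26
  row 3: b31 b32 b33 b34 a5 a6
Rows 1 and 3 agree on E; apply E→C and equate their C entries.
No row becomes fully distinguished — the join is lossy.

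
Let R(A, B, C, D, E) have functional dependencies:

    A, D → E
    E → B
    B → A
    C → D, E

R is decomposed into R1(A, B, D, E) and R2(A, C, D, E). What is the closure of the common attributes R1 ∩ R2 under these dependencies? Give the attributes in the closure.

R1 ∩ R2 = {A, D, E}.
E → B applies, adding B
Closure: {A, B, D, E}.

A, B, D, E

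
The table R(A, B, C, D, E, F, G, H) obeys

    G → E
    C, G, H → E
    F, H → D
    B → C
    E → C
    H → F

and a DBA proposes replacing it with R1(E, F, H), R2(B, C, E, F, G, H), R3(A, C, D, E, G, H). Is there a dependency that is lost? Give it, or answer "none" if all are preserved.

none

G → E lies within R2.
C, G, H → E lies within R2.
F, H → D: restricted closure across fragments reaches D.
B → C lies within R2.
E → C lies within R2.
H → F lies within R1.
Every dependency is enforceable on the fragments, so the decomposition is dependency-preserving.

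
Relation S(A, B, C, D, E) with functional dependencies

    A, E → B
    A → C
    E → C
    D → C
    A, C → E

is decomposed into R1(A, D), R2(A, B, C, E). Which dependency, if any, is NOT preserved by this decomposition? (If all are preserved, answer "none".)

Check D → C: no single fragment contains all of {C, D}, and the restricted closure of {D} across the fragments never reaches {C}.
A, E → B is preserved.
A → C is preserved.
E → C is preserved.
A, C → E is preserved.

D → C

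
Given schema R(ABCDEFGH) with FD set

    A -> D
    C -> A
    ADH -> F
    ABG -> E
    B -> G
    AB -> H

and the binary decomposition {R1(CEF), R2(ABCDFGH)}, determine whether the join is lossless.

Common attributes: R1 ∩ R2 = {CF}.
Closure of {CF}: C → A applies, adding A; A → D applies, adding D. So (CF)⁺ = {ACDF}.
The closure contains neither all of R1 = {CEF} nor all of R2 = {ABCDFGH}, so the common attributes are not a superkey of either fragment. The join is lossy.

No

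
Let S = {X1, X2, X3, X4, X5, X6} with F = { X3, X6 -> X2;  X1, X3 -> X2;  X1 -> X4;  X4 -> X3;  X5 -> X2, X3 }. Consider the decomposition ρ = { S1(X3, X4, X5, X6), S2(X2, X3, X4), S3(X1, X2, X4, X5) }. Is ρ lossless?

No

Chase test. Columns are X1, X2, X3, X4, X5, X6; row i has aⱼ where attribute j ∈ Si, else bᵢⱼ.
Initial tableau (one row per fragment):
  row 1: b11 b12 a3 a4 a5 a6
  row 2: b21 a2 a3 a4 b25 b26
  row 3: a1 a2 b33 a4 a5 b36
Rows 1 and 3 agree on X4; apply X4→X3 and equate their X3 entries.
Rows 1 and 3 agree on X5; apply X5→X2, X3 and equate their X2, X3 entries.
No row becomes fully distinguished — the join is lossy.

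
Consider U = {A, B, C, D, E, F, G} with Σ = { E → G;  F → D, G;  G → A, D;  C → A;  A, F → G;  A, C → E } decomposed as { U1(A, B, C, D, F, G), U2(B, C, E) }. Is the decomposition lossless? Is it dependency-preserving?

Lossless test: (B, C)⁺ = {A, B, C, D, E, G}, which contains all of one fragment — lossless.
Dependency preservation: the restricted closure of {E} across the fragments never reaches {G}, so E → G cannot be enforced without a join — not preserved.

lossless but not dependency-preserving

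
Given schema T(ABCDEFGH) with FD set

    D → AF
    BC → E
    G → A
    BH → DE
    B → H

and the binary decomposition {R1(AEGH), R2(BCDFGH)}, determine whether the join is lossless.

Common attributes: R1 ∩ R2 = {GH}.
Closure of {GH}: G → A applies, adding A. So (GH)⁺ = {AGH}.
The closure contains neither all of R1 = {AEGH} nor all of R2 = {BCDFGH}, so the common attributes are not a superkey of either fragment. The join is lossy.

No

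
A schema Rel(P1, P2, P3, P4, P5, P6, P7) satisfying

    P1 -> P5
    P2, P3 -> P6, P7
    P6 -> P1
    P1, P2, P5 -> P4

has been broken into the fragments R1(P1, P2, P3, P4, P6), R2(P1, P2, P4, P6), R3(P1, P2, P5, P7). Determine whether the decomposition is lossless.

No

Chase test. Columns are P1, P2, P3, P4, P5, P6, P7; row i has aⱼ where attribute j ∈ Ri, else bᵢⱼ.
Initial tableau (one row per fragment):
  row 1: a1 a2 a3 a4 b15 a6 b17
  row 2: a1 a2 b23 a4 b25 a6 b27
  row 3: a1 a2 b33 b34 a5 b36 a7
Rows 1 and 2 agree on P1; apply P1→P5 and equate their P5 entries.
Rows 1 and 3 agree on P1; apply P1→P5 and equate their P5 entries.
Rows 1 and 3 agree on P1, P2, P5; apply P1, P2, P5→P4 and equate their P4 entries.
No row becomes fully distinguished — the join is lossy.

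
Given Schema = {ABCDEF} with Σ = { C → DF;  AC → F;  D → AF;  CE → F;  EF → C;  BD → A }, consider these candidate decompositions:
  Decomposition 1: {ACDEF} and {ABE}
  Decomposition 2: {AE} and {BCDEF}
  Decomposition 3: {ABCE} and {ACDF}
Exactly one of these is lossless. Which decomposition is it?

Decomposition 3

Decomposition 1: common = {AE}, closure = {AE} → lossy.
Decomposition 2: common = {E}, closure = {E} → lossy.
Decomposition 3: common = {AC}, closure = {ACDF} → lossless.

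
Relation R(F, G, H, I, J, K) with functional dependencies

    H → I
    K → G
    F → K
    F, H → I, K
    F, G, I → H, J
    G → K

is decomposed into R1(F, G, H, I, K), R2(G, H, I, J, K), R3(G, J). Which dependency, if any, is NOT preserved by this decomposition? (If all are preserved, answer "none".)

F, G, I → H, J

Check F, G, I → H, J: no single fragment contains all of {F, G, H, I, J}, and the restricted closure of {F, G, I} across the fragments never reaches {H, J}.
H → I is preserved.
K → G is preserved.
F → K is preserved.
F, H → I, K is preserved.
G → K is preserved.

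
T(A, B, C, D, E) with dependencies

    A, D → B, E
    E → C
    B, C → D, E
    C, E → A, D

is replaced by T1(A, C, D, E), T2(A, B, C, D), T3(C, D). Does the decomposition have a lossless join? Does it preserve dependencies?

lossless and dependency-preserving

Lossless test (chase): Rows 1 and 2 agree on A, D; apply A, D→B, E and equate their B, E entries. Row 1 is now all distinguished symbols — the join is lossless.
Dependency preservation: A, D → B, E; B, C → D, E are not contained in any single fragment, but the restricted closure of each left-hand side across the fragments still reaches the right-hand side; the remaining FDs each lie inside some fragment. All dependencies are preserved.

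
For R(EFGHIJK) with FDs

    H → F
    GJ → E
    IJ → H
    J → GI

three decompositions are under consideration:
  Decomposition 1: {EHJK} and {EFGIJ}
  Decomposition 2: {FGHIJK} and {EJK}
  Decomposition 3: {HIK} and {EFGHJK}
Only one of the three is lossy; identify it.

Decomposition 3

Decomposition 1: common = {EJ}, closure = {EFGHIJ} → lossless.
Decomposition 2: common = {JK}, closure = {EFGHIJK} → lossless.
Decomposition 3: common = {HK}, closure = {FHK} → lossy.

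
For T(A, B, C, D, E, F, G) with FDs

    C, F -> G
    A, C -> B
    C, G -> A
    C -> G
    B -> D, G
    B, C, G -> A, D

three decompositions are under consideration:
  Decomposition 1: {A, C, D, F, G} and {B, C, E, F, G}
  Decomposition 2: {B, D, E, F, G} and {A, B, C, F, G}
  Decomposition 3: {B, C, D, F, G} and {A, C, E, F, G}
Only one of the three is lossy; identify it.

Decomposition 1: common = {C, F, G}, closure = {A, B, C, D, F, G} → lossless.
Decomposition 2: common = {B, F, G}, closure = {B, D, F, G} → lossy.
Decomposition 3: common = {C, F, G}, closure = {A, B, C, D, F, G} → lossless.

Decomposition 2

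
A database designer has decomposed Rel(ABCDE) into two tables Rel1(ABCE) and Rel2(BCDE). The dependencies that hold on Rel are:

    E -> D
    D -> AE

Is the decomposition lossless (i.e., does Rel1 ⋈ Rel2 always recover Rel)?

Yes

Common attributes: Rel1 ∩ Rel2 = {BCE}.
Closure of {BCE}: E → D applies, adding D; D → AE applies, adding A. So (BCE)⁺ = {ABCDE}.
This closure contains every attribute of Rel1, so Rel1 ∩ Rel2 → Rel1. The join is lossless.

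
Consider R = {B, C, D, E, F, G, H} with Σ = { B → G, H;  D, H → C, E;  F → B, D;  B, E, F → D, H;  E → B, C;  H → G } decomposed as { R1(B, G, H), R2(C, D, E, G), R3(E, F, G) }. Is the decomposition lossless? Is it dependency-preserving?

Lossless test (chase): Rows 2 and 3 agree on E; apply E→B, C and equate their B, C entries. Rows 2 and 3 agree on B; apply B→G, H and equate their G, H entries. No row becomes fully distinguished — the join is lossy.
Dependency preservation: the restricted closure of {D, H} across the fragments never reaches {C, E}, so D, H → C, E cannot be enforced without a join — not preserved.

lossy and not dependency-preserving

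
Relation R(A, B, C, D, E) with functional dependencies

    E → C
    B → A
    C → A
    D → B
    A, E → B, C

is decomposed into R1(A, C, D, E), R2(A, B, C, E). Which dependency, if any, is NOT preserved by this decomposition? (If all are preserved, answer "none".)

Check D → B: no single fragment contains all of {B, D}, and the restricted closure of {D} across the fragments never reaches {B}.
E → C is preserved.
B → A is preserved.
C → A is preserved.
A, E → B, C is preserved.

D → B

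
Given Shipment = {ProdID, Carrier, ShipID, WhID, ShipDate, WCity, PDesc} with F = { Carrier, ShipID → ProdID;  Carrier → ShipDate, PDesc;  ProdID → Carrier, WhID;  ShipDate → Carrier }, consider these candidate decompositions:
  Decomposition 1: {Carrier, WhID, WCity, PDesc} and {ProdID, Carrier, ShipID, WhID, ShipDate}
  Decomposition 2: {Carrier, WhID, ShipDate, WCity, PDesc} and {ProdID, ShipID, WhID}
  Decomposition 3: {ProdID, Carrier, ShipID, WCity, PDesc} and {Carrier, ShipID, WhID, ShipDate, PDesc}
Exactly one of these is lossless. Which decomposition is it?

Decomposition 3

Decomposition 1: common = {Carrier, WhID}, closure = {Carrier, WhID, ShipDate, PDesc} → lossy.
Decomposition 2: common = {WhID}, closure = {WhID} → lossy.
Decomposition 3: common = {Carrier, ShipID, PDesc}, closure = {ProdID, Carrier, ShipID, WhID, ShipDate, PDesc} → lossless.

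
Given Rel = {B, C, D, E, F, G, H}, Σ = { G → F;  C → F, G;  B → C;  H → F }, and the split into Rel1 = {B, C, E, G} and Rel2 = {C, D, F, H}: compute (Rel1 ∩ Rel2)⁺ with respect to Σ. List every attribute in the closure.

Rel1 ∩ Rel2 = {C}.
C → F, G applies, adding F, G
Closure: {C, F, G}.

C, F, G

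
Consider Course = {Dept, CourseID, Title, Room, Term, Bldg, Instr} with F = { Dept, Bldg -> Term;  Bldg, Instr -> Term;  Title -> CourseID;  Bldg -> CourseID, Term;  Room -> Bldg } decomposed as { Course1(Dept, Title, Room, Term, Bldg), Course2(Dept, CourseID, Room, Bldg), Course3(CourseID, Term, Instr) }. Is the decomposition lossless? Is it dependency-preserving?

lossy and not dependency-preserving

Lossless test (chase): Rows 1 and 2 agree on Dept, Bldg; apply Dept, Bldg→Term and equate their Term entries. Rows 1 and 2 agree on Bldg; apply Bldg→CourseID, Term and equate their CourseID, Term entries. No row becomes fully distinguished — the join is lossy.
Dependency preservation: the restricted closure of {Title} across the fragments never reaches {CourseID}, so Title → CourseID cannot be enforced without a join — not preserved.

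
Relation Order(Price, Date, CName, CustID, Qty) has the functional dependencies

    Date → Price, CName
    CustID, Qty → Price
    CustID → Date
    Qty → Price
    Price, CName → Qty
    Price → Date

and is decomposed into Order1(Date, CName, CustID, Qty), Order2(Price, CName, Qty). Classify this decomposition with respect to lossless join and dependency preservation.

Lossless test: (CName, Qty)⁺ = {Price, Date, CName, Qty}, which contains all of one fragment — lossless.
Dependency preservation: Date → Price, CName; CustID, Qty → Price; Price → Date are not contained in any single fragment, but the restricted closure of each left-hand side across the fragments still reaches the right-hand side; the remaining FDs each lie inside some fragment. All dependencies are preserved.

lossless and dependency-preserving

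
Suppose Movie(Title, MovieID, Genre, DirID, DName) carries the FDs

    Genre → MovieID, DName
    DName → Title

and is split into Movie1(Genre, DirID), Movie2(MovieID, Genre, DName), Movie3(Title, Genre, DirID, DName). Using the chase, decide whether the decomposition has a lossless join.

Yes

Chase test. Columns are Title, MovieID, Genre, DirID, DName; row i has aⱼ where attribute j ∈ Moviei, else bᵢⱼ.
Initial tableau (one row per fragment):
  row 1: b11 b12 a3 a4 b15
  row 2: b21 a2 a3 b24 a5
  row 3: a1 b32 a3 a4 a5
Rows 1 and 2 agree on Genre; apply Genre→MovieID, DName and equate their MovieID, DName entries.
Rows 1 and 3 agree on Genre; apply Genre→MovieID, DName and equate their MovieID, DName entries.
Rows 1 and 2 agree on DName; apply DName→Title and equate their Title entries.
Rows 1 and 3 agree on DName; apply DName→Title and equate their Title entries.
Row 1 is now all distinguished symbols — the join is lossless.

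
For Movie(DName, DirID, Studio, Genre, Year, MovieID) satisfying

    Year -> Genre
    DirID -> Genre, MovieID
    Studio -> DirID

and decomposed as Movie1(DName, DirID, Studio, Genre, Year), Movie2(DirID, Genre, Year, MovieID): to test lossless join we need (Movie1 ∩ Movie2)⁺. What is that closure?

Movie1 ∩ Movie2 = {DirID, Genre, Year}.
DirID → Genre, MovieID applies, adding MovieID
Closure: {DirID, Genre, Year, MovieID}.

DirID, Genre, Year, MovieID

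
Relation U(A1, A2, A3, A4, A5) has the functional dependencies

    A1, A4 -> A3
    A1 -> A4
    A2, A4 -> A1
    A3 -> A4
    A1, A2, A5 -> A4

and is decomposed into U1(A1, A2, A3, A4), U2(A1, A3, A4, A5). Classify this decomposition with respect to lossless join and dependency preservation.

lossy but dependency-preserving

Lossless test: (A1, A3, A4)⁺ = {A1, A3, A4}, which is a superkey of neither fragment — lossy.
Dependency preservation: A1, A2, A5 → A4 is not contained in any single fragment, but the restricted closure of its left-hand side across the fragments still reaches the right-hand side; the remaining FDs each lie inside some fragment. All dependencies are preserved.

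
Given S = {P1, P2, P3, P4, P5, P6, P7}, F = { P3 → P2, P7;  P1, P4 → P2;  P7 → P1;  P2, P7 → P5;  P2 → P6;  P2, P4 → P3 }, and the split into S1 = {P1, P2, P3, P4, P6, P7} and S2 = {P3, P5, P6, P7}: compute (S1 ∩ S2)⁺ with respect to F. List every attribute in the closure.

P1, P2, P3, P5, P6, P7

S1 ∩ S2 = {P3, P6, P7}.
P3 → P2, P7 applies, adding P2
P7 → P1 applies, adding P1
P2, P7 → P5 applies, adding P5
Closure: {P1, P2, P3, P5, P6, P7}.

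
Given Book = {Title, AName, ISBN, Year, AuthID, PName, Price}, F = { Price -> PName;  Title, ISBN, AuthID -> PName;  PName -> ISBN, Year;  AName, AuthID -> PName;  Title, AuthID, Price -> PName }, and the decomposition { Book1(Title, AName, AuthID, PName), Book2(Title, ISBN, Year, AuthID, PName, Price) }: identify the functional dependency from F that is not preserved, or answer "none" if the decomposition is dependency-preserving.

none

Price → PName lies within Book2.
Title, ISBN, AuthID → PName lies within Book2.
PName → ISBN, Year lies within Book2.
AName, AuthID → PName lies within Book1.
Title, AuthID, Price → PName lies within Book2.
Every dependency is enforceable on the fragments, so the decomposition is dependency-preserving.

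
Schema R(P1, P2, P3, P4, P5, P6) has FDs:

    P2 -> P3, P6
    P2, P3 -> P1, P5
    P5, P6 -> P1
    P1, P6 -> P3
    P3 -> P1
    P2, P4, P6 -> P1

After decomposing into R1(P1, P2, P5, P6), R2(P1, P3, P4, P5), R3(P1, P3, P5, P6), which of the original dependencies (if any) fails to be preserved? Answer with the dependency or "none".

none

P2 → P3, P6: restricted closure across fragments reaches P3, P6.
P2, P3 → P1, P5: restricted closure across fragments reaches P1, P5.
P5, P6 → P1 lies within R1.
P1, P6 → P3 lies within R3.
P3 → P1 lies within R2.
P2, P4, P6 → P1: restricted closure across fragments reaches P1.
Every dependency is enforceable on the fragments, so the decomposition is dependency-preserving.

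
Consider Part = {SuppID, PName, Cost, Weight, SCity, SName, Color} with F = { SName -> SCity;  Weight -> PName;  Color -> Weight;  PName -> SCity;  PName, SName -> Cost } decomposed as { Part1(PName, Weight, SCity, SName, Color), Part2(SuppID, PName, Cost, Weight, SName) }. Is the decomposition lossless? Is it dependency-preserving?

lossy but dependency-preserving

Lossless test: (PName, Weight, SName)⁺ = {PName, Cost, Weight, SCity, SName}, which is a superkey of neither fragment — lossy.
Dependency preservation: every FD's attributes lie within a single fragment, so each can be enforced locally — preserved.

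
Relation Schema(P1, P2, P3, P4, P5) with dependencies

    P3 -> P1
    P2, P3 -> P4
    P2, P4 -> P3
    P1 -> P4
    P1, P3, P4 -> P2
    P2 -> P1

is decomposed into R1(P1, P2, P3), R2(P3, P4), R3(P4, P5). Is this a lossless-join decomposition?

No

Chase test. Columns are P1, P2, P3, P4, P5; row i has aⱼ where attribute j ∈ Ri, else bᵢⱼ.
Initial tableau (one row per fragment):
  row 1: a1 a2 a3 b14 b15
  row 2: b21 b22 a3 a4 b25
  row 3: b31 b32 b33 a4 a5
Rows 1 and 2 agree on P3; apply P3→P1 and equate their P1 entries.
Rows 1 and 2 agree on P1; apply P1→P4 and equate their P4 entries.
Rows 1 and 2 agree on P1, P3, P4; apply P1, P3, P4→P2 and equate their P2 entries.
No row becomes fully distinguished — the join is lossy.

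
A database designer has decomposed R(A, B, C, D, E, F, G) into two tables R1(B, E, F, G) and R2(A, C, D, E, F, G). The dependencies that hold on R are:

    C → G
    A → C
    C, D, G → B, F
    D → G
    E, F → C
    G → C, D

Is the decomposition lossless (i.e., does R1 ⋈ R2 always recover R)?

Yes

Common attributes: R1 ∩ R2 = {E, F, G}.
Closure of {E, F, G}: E, F → C applies, adding C; G → C, D applies, adding D; C, D, G → B, F applies, adding B. So (E, F, G)⁺ = {B, C, D, E, F, G}.
This closure contains every attribute of R1, so R1 ∩ R2 → R1. The join is lossless.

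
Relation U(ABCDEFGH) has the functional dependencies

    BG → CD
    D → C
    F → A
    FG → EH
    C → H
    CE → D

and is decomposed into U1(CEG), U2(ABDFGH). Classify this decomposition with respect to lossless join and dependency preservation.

lossy and not dependency-preserving

Lossless test: (G)⁺ = {G}, which is a superkey of neither fragment — lossy.
Dependency preservation: the restricted closure of {BG} across the fragments never reaches {CD}, so BG → CD cannot be enforced without a join — not preserved.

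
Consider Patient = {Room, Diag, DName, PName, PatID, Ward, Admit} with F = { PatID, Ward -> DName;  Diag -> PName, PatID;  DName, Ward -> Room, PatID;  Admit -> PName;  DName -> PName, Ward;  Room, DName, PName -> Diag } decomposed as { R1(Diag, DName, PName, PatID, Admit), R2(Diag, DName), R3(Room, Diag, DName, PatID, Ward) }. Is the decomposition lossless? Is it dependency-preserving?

Lossless test (chase): Rows 1 and 2 agree on Diag; apply Diag→PName, PatID and equate their PName, PatID entries. Rows 1 and 3 agree on Diag; apply Diag→PName, PatID and equate their PName, PatID entries. Rows 1 and 2 agree on DName; apply DName→PName, Ward and equate their PName, Ward entries. Rows 1 and 3 agree on DName; apply DName→PName, Ward and equate their PName, Ward entries. Rows 1 and 2 agree on DName, Ward; apply DName, Ward→Room, PatID and equate their Room, PatID entries. Rows 1 and 3 agree on DName, Ward; apply DName, Ward→Room, PatID and equate their Room, PatID entries. Row 1 is now all distinguished symbols — the join is lossless.
Dependency preservation: DName → PName, Ward; Room, DName, PName → Diag are not contained in any single fragment, but the restricted closure of each left-hand side across the fragments still reaches the right-hand side; the remaining FDs each lie inside some fragment. All dependencies are preserved.

lossless and dependency-preserving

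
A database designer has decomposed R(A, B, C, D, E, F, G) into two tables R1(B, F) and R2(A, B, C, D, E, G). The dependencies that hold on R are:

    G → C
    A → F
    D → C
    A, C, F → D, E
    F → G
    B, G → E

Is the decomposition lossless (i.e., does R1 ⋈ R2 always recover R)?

No

Common attributes: R1 ∩ R2 = {B}.
No dependency enlarges {B}, so (B)⁺ = {B}.
The closure contains neither all of R1 = {B, F} nor all of R2 = {A, B, C, D, E, G}, so the common attributes are not a superkey of either fragment. The join is lossy.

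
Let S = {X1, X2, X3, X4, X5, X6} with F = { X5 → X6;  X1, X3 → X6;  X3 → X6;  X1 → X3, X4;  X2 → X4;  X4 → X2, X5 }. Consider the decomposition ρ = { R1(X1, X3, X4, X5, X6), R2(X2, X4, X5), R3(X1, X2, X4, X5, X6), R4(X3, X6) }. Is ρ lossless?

Chase test. Columns are X1, X2, X3, X4, X5, X6; row i has aⱼ where attribute j ∈ Ri, else bᵢⱼ.
Initial tableau (one row per fragment):
  row 1: a1 b12 a3 a4 a5 a6
  row 2: b21 a2 b23 a4 a5 b26
  row 3: a1 a2 b33 a4 a5 a6
  row 4: b41 b42 a3 b44 b45 a6
Rows 1 and 2 agree on X5; apply X5→X6 and equate their X6 entries.
Rows 1 and 3 agree on X1; apply X1→X3, X4 and equate their X3, X4 entries.
Rows 1 and 2 agree on X4; apply X4→X2, X5 and equate their X2, X5 entries.
Row 1 is now all distinguished symbols — the join is lossless.

Yes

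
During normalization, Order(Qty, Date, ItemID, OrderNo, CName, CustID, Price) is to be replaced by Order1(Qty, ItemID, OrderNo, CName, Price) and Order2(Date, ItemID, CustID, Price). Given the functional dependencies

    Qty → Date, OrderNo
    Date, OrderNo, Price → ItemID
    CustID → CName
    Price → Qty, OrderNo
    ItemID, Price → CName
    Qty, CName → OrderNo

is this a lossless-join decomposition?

Yes

Common attributes: Order1 ∩ Order2 = {ItemID, Price}.
Closure of {ItemID, Price}: Price → Qty, OrderNo applies, adding Qty, OrderNo; ItemID, Price → CName applies, adding CName; Qty → Date, OrderNo applies, adding Date. So (ItemID, Price)⁺ = {Qty, Date, ItemID, OrderNo, CName, Price}.
This closure contains every attribute of Order1, so Order1 ∩ Order2 → Order1. The join is lossless.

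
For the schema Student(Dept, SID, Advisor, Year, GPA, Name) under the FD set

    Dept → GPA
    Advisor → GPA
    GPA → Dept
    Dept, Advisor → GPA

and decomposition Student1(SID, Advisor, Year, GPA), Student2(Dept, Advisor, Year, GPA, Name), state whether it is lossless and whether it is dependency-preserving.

lossy but dependency-preserving

Lossless test: (Advisor, Year, GPA)⁺ = {Dept, Advisor, Year, GPA}, which is a superkey of neither fragment — lossy.
Dependency preservation: every FD's attributes lie within a single fragment, so each can be enforced locally — preserved.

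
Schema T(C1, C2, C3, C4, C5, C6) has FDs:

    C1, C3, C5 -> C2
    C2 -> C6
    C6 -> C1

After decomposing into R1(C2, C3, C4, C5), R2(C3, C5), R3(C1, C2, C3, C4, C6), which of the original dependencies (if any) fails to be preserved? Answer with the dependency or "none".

Check C1, C3, C5 → C2: no single fragment contains all of {C1, C2, C3, C5}, and the restricted closure of {C1, C3, C5} across the fragments never reaches {C2}.
C2 → C6 is preserved.
C6 → C1 is preserved.

C1, C3, C5 -> C2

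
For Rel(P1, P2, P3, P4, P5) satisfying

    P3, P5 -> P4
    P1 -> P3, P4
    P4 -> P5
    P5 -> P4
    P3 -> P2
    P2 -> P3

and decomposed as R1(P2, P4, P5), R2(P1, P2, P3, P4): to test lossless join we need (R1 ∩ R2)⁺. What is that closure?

P2, P3, P4, P5

R1 ∩ R2 = {P2, P4}.
P4 → P5 applies, adding P5
P2 → P3 applies, adding P3
Closure: {P2, P3, P4, P5}.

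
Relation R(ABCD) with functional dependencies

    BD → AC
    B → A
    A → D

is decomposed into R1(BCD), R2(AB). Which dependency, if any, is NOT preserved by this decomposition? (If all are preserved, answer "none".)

Check A → D: no single fragment contains all of {AD}, and the restricted closure of {A} across the fragments never reaches {D}.
BD → AC is preserved.
B → A is preserved.

A → D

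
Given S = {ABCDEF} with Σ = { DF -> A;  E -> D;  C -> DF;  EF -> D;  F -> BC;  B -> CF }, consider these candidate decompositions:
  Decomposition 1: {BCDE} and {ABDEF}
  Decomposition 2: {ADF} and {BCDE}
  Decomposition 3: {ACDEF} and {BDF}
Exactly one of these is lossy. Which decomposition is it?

Decomposition 1: common = {BDE}, closure = {ABCDEF} → lossless.
Decomposition 2: common = {D}, closure = {D} → lossy.
Decomposition 3: common = {DF}, closure = {ABCDF} → lossless.

Decomposition 2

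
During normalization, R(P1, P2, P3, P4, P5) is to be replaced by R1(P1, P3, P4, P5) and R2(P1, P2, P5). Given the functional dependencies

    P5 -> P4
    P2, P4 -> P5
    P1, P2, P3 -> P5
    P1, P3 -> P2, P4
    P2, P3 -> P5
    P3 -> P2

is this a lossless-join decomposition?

No

Common attributes: R1 ∩ R2 = {P1, P5}.
Closure of {P1, P5}: P5 → P4 applies, adding P4. So (P1, P5)⁺ = {P1, P4, P5}.
The closure contains neither all of R1 = {P1, P3, P4, P5} nor all of R2 = {P1, P2, P5}, so the common attributes are not a superkey of either fragment. The join is lossy.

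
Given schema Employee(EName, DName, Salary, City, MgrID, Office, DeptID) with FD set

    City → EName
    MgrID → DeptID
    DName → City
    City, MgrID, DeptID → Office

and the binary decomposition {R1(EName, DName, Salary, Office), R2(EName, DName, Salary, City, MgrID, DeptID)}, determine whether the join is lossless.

No

Common attributes: R1 ∩ R2 = {EName, DName, Salary}.
Closure of {EName, DName, Salary}: DName → City applies, adding City. So (EName, DName, Salary)⁺ = {EName, DName, Salary, City}.
The closure contains neither all of R1 = {EName, DName, Salary, Office} nor all of R2 = {EName, DName, Salary, City, MgrID, DeptID}, so the common attributes are not a superkey of either fragment. The join is lossy.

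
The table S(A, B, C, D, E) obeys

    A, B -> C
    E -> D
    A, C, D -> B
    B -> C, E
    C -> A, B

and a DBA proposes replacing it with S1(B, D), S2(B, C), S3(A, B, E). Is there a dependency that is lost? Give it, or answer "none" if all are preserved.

E -> D

Check E → D: no single fragment contains all of {D, E}, and the restricted closure of {E} across the fragments never reaches {D}.
A, B → C is preserved.
A, C, D → B is preserved.
B → C, E is preserved.
C → A, B is preserved.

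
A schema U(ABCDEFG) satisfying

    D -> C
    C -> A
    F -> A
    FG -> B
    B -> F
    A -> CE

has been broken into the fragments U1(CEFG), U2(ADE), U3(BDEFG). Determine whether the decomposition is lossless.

Yes

Chase test. Columns are ABCDEFG; row i has aⱼ where attribute j ∈ Ui, else bᵢⱼ.
Initial tableau (one row per fragment):
  row 1: b11 b12 a3 b14 a5 a6 a7
  row 2: a1 b22 b23 a4 a5 b26 b27
  row 3: b31 a2 b33 a4 a5 a6 a7
Rows 2 and 3 agree on D; apply D→C and equate their C entries.
Rows 2 and 3 agree on C; apply C→A and equate their A entries.
Rows 1 and 3 agree on F; apply F→A and equate their A entries.
Rows 1 and 3 agree on FG; apply FG→B and equate their B entries.
Rows 1 and 2 agree on A; apply A→CE and equate their CE entries.
Row 3 is now all distinguished symbols — the join is lossless.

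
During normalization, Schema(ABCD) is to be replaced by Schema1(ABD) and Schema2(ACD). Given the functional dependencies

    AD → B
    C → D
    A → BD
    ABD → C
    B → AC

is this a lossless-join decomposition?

Common attributes: Schema1 ∩ Schema2 = {AD}.
Closure of {AD}: AD → B applies, adding B; ABD → C applies, adding C. So (AD)⁺ = {ABCD}.
This closure contains every attribute of Schema1, so Schema1 ∩ Schema2 → Schema1. The join is lossless.

Yes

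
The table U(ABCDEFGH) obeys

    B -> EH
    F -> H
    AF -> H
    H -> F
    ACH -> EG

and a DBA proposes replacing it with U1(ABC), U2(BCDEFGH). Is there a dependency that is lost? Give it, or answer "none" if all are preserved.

Check ACH → EG: no single fragment contains all of {ACEGH}, and the restricted closure of {ACH} across the fragments never reaches {EG}.
B → EH is preserved.
F → H is preserved.
AF → H is preserved.
H → F is preserved.

ACH -> EG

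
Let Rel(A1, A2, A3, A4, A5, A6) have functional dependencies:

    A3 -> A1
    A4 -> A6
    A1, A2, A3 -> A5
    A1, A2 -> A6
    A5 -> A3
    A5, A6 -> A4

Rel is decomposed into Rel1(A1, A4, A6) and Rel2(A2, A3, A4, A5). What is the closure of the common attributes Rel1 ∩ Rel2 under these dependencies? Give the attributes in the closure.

A4, A6

Rel1 ∩ Rel2 = {A4}.
A4 → A6 applies, adding A6
Closure: {A4, A6}.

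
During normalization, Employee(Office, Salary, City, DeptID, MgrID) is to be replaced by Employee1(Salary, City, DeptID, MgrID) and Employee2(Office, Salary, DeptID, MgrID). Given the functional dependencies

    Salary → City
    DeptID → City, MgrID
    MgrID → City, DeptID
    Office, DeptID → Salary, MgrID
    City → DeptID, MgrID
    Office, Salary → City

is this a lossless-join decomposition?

Common attributes: Employee1 ∩ Employee2 = {Salary, DeptID, MgrID}.
Closure of {Salary, DeptID, MgrID}: Salary → City applies, adding City. So (Salary, DeptID, MgrID)⁺ = {Salary, City, DeptID, MgrID}.
This closure contains every attribute of Employee1, so Employee1 ∩ Employee2 → Employee1. The join is lossless.

Yes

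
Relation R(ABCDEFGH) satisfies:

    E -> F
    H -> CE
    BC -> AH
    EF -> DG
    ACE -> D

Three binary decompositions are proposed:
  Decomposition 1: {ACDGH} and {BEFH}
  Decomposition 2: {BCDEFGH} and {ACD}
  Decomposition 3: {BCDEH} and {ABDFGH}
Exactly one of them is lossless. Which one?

Decomposition 1: common = {H}, closure = {CDEFGH} → lossy.
Decomposition 2: common = {CD}, closure = {CD} → lossy.
Decomposition 3: common = {BDH}, closure = {ABCDEFGH} → lossless.

Decomposition 3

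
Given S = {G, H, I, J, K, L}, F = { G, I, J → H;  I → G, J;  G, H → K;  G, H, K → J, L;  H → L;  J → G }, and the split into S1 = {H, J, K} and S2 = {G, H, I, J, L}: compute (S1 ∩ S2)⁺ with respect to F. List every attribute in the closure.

S1 ∩ S2 = {H, J}.
H → L applies, adding L
J → G applies, adding G
G, H → K applies, adding K
Closure: {G, H, J, K, L}.

G, H, J, K, L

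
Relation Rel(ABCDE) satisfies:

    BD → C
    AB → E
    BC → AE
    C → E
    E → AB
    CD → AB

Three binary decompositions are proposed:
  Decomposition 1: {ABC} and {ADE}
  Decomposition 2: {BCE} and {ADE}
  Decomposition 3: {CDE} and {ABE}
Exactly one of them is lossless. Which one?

Decomposition 3

Decomposition 1: common = {A}, closure = {A} → lossy.
Decomposition 2: common = {E}, closure = {ABE} → lossy.
Decomposition 3: common = {E}, closure = {ABE} → lossless.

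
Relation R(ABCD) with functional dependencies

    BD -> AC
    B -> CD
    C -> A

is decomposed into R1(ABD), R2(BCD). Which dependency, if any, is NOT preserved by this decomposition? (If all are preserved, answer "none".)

Check C → A: no single fragment contains all of {AC}, and the restricted closure of {C} across the fragments never reaches {A}.
BD → AC is preserved.
B → CD is preserved.

C -> A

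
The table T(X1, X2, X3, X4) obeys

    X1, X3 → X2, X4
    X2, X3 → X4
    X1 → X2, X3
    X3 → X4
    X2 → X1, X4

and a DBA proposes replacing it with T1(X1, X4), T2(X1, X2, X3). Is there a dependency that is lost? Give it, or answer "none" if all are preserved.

Check X3 → X4: no single fragment contains all of {X3, X4}, and the restricted closure of {X3} across the fragments never reaches {X4}.
X1, X3 → X2, X4 is preserved.
X2, X3 → X4 is preserved.
X1 → X2, X3 is preserved.
X2 → X1, X4 is preserved.

X3 → X4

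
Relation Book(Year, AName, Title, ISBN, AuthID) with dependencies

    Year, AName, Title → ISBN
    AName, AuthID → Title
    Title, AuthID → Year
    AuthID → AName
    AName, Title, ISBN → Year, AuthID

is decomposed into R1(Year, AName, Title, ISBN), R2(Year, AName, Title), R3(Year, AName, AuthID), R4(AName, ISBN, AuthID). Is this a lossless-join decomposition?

Chase test. Columns are Year, AName, Title, ISBN, AuthID; row i has aⱼ where attribute j ∈ Ri, else bᵢⱼ.
Initial tableau (one row per fragment):
  row 1: a1 a2 a3 a4 b15
  row 2: a1 a2 a3 b24 b25
  row 3: a1 a2 b33 b34 a5
  row 4: b41 a2 b43 a4 a5
Rows 1 and 2 agree on Year, AName, Title; apply Year, AName, Title→ISBN and equate their ISBN entries.
Rows 3 and 4 agree on AName, AuthID; apply AName, AuthID→Title and equate their Title entries.
Rows 3 and 4 agree on Title, AuthID; apply Title, AuthID→Year and equate their Year entries.
Rows 1 and 2 agree on AName, Title, ISBN; apply AName, Title, ISBN→Year, AuthID and equate their Year, AuthID entries.
Rows 3 and 4 agree on Year, AName, Title; apply Year, AName, Title→ISBN and equate their ISBN entries.
No row becomes fully distinguished — the join is lossy.

No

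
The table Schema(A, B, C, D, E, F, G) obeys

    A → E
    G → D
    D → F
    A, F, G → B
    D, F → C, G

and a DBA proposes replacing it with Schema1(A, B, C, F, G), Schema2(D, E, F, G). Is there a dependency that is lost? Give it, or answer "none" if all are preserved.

A → E

Check A → E: no single fragment contains all of {A, E}, and the restricted closure of {A} across the fragments never reaches {E}.
G → D is preserved.
D → F is preserved.
A, F, G → B is preserved.
D, F → C, G is preserved.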